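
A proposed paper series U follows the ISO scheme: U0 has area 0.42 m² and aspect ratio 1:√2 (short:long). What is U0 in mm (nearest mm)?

545 × 771 mm

Let the short side be w mm. Then w · w√2 = 0.42 m² = 420,000 mm².
w² = 420,000/√2, so w ≈ 545.0 mm; long side = w√2 ≈ 770.7 mm.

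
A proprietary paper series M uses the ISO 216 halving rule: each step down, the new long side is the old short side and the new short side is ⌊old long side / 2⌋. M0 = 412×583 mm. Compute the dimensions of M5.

72 × 103 mm

M1 = 291 × 412 mm (from M0 by 1 halving).
M2: ⌊412/2⌋ × 291 = 206 × 291 mm
M3: ⌊291/2⌋ × 206 = 145 × 206 mm
M4: ⌊206/2⌋ × 145 = 103 × 145 mm
M5: ⌊145/2⌋ × 103 = 72 × 103 mm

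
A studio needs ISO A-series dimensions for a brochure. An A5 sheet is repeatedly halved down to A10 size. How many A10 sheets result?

32

Each ISO step halves the sheet: 1 × A5 → 2 × A6 → 4 × A7 → 8 × A8 → …
From A5 to A10 is 5 halving steps: 2^5 = 32.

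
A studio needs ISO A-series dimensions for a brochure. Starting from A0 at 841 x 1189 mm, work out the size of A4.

210 × 297 mm

A1: ⌊1189/2⌋ × 841 = 594 × 841 mm
A2: ⌊841/2⌋ × 594 = 420 × 594 mm
A3: ⌊594/2⌋ × 420 = 297 × 420 mm
A4: ⌊420/2⌋ × 297 = 210 × 297 mm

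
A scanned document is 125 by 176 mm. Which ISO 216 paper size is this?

B6 (125 × 176 mm)

Aspect ratio 176/125 ≈ 1.408 — close to the ISO √2 ≈ 1.414.
In the B-series (B0 = 1000 × 1414 mm): B6 = 125 × 176 mm.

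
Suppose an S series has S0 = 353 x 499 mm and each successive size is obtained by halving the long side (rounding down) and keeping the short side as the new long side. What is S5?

S1 = 249 × 353 mm (from S0 by 1 halving).
S2: ⌊353/2⌋ × 249 = 176 × 249 mm
S3: ⌊249/2⌋ × 176 = 124 × 176 mm
S4: ⌊176/2⌋ × 124 = 88 × 124 mm
S5: ⌊124/2⌋ × 88 = 62 × 88 mm

62 × 88 mm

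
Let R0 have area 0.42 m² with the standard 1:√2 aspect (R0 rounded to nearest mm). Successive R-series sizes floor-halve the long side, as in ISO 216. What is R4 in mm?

Let R0's short side be w mm. w · w√2 = 0.42 m² = 420,000 mm², so w ≈ 545.0 mm and w√2 ≈ 770.7 mm → R0 = 545 × 771 mm.
R1: ⌊771/2⌋ × 545 = 385 × 545 mm
R2: ⌊545/2⌋ × 385 = 272 × 385 mm
R3: ⌊385/2⌋ × 272 = 192 × 272 mm
R4: ⌊272/2⌋ × 192 = 136 × 192 mm

136 × 192 mm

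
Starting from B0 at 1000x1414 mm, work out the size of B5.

176 × 250 mm

B1: ⌊1414/2⌋ × 1000 = 707 × 1000 mm
B2: ⌊1000/2⌋ × 707 = 500 × 707 mm
B3: ⌊707/2⌋ × 500 = 353 × 500 mm
B4: ⌊500/2⌋ × 353 = 250 × 353 mm
B5: ⌊353/2⌋ × 250 = 176 × 250 mm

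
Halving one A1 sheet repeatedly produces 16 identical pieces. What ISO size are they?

A5

16 = 2^4, so 4 halving steps.
A1 → A2 → … → A5 after 4 steps.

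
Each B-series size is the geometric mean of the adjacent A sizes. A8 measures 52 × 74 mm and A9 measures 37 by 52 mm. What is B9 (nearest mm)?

44 × 62 mm

Short side: √(52 · 37) = √1924 ≈ 43.9 → 44 mm
Long side: √(74 · 52) = √3848 ≈ 62.0 → 62 mm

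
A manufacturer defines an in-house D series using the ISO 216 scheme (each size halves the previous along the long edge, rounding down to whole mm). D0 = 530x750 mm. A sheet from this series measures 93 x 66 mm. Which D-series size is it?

D6

D0: 530 × 750 mm
D1: 375 × 530 mm
D2: 265 × 375 mm
D3: 187 × 265 mm
D4: 132 × 187 mm
D5: 93 × 132 mm
D6: 66 × 93 mm
D7: 46 × 66 mm
→ matches D6.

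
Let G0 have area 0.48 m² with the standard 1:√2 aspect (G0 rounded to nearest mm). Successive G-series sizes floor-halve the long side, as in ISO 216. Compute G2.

291 × 412 mm

Let G0's short side be w mm. w · w√2 = 0.48 m² = 480,000 mm², so w ≈ 582.6 mm and w√2 ≈ 823.9 mm → G0 = 583 × 824 mm.
G1: ⌊824/2⌋ × 583 = 412 × 583 mm
G2: ⌊583/2⌋ × 412 = 291 × 412 mm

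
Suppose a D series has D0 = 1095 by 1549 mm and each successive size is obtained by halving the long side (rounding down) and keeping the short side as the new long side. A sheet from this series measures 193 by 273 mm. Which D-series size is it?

D0: 1095 × 1549 mm
D1: 774 × 1095 mm
D2: 547 × 774 mm
D3: 387 × 547 mm
D4: 273 × 387 mm
D5: 193 × 273 mm
D6: 136 × 193 mm
→ matches D5.

D5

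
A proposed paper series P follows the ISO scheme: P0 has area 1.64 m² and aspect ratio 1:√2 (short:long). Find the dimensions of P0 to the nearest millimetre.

1077 × 1523 mm

Let the short side be w mm. Then w · w√2 = 1.64 m² = 1,640,000 mm².
w² = 1,640,000/√2, so w ≈ 1076.9 mm; long side = w√2 ≈ 1522.9 mm.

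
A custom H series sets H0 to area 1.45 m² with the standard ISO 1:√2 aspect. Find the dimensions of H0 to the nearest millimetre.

1013 × 1432 mm

Let the short side be w mm. Then w · w√2 = 1.45 m² = 1,450,000 mm².
w² = 1,450,000/√2, so w ≈ 1012.6 mm; long side = w√2 ≈ 1432.0 mm.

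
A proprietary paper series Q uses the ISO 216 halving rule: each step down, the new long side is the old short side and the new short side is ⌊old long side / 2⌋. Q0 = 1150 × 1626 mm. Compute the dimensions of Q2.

Q1: ⌊1626/2⌋ × 1150 = 813 × 1150 mm
Q2: ⌊1150/2⌋ × 813 = 575 × 813 mm

575 × 813 mm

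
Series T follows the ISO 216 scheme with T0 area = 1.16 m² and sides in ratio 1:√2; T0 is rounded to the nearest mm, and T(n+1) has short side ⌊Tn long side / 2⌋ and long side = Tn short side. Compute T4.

Let T0's short side be w mm. w · w√2 = 1.16 m² = 1,160,000 mm², so w ≈ 905.7 mm and w√2 ≈ 1280.8 mm → T0 = 906 × 1281 mm.
T1: ⌊1281/2⌋ × 906 = 640 × 906 mm
T2: ⌊906/2⌋ × 640 = 453 × 640 mm
T3: ⌊640/2⌋ × 453 = 320 × 453 mm
T4: ⌊453/2⌋ × 320 = 226 × 320 mm

226 × 320 mm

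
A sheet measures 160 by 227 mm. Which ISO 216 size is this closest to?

Aspect ratio 227/160 ≈ 1.419 — close to the ISO √2 ≈ 1.414.
In the C-series (envelope sizes, between A and B): C5 = 162 × 229 mm.
Off by 4 mm total — nearest standard size.

C5 (162 × 229 mm)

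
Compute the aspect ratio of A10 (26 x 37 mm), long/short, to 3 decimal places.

37 / 26 = 1.423
ISO 216 targets √2 ≈ 1.414; the +0.009 deviation is from mm rounding.

1.423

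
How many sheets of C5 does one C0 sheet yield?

Each ISO step halves the sheet: 1 × C0 → 2 × C1 → 4 × C2 → 8 × C3 → …
From C0 to C5 is 5 halving steps: 2^5 = 32.

32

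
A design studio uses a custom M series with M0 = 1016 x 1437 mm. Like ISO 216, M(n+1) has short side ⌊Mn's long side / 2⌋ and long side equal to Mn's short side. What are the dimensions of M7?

M1 = 718 × 1016 mm (from M0 by 1 halving).
M2: ⌊1016/2⌋ × 718 = 508 × 718 mm
M3: ⌊718/2⌋ × 508 = 359 × 508 mm
M4: ⌊508/2⌋ × 359 = 254 × 359 mm
M5: ⌊359/2⌋ × 254 = 179 × 254 mm
M6: ⌊254/2⌋ × 179 = 127 × 179 mm
M7: ⌊179/2⌋ × 127 = 89 × 127 mm

89 × 127 mm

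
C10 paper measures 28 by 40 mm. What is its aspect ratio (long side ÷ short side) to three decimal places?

1.429

40 / 28 = 1.429
ISO 216 targets √2 ≈ 1.414; the +0.014 deviation is from mm rounding.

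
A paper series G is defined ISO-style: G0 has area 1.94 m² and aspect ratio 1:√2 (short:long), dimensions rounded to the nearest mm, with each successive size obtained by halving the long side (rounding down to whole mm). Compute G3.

Let G0's short side be w mm. w · w√2 = 1.94 m² = 1,940,000 mm², so w ≈ 1171.2 mm and w√2 ≈ 1656.4 mm → G0 = 1171 × 1656 mm.
G1: ⌊1656/2⌋ × 1171 = 828 × 1171 mm
G2: ⌊1171/2⌋ × 828 = 585 × 828 mm
G3: ⌊828/2⌋ × 585 = 414 × 585 mm

414 × 585 mm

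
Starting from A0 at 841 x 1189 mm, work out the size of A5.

148 × 210 mm

A1: ⌊1189/2⌋ × 841 = 594 × 841 mm
A2: ⌊841/2⌋ × 594 = 420 × 594 mm
A3: ⌊594/2⌋ × 420 = 297 × 420 mm
A4: ⌊420/2⌋ × 297 = 210 × 297 mm
A5: ⌊297/2⌋ × 210 = 148 × 210 mm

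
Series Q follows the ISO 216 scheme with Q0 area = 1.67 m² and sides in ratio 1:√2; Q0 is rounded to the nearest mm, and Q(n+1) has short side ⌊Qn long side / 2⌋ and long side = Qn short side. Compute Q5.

192 × 271 mm

Let Q0's short side be w mm. w · w√2 = 1.67 m² = 1,670,000 mm², so w ≈ 1086.7 mm and w√2 ≈ 1536.8 mm → Q0 = 1087 × 1537 mm.
Q1: ⌊1537/2⌋ × 1087 = 768 × 1087 mm
Q2: ⌊1087/2⌋ × 768 = 543 × 768 mm
Q3: ⌊768/2⌋ × 543 = 384 × 543 mm
Q4: ⌊543/2⌋ × 384 = 271 × 384 mm
Q5: ⌊384/2⌋ × 271 = 192 × 271 mm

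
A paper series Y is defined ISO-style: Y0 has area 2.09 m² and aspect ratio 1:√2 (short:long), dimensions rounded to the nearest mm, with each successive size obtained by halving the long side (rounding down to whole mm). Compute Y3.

Let Y0's short side be w mm. w · w√2 = 2.09 m² = 2,090,000 mm², so w ≈ 1215.7 mm and w√2 ≈ 1719.2 mm → Y0 = 1216 × 1719 mm.
Y1: ⌊1719/2⌋ × 1216 = 859 × 1216 mm
Y2: ⌊1216/2⌋ × 859 = 608 × 859 mm
Y3: ⌊859/2⌋ × 608 = 429 × 608 mm

429 × 608 mm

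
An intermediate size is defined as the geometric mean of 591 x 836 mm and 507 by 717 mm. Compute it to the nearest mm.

547 × 774 mm

Short side: √(591 · 507) = √299637 ≈ 547.4 → 547 mm
Long side: √(836 · 717) = √599412 ≈ 774.2 → 774 mm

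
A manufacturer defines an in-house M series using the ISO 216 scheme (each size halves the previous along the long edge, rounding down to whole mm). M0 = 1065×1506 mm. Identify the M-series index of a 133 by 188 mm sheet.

M6

M0: 1065 × 1506 mm
M1: 753 × 1065 mm
M2: 532 × 753 mm
M3: 376 × 532 mm
M4: 266 × 376 mm
M5: 188 × 266 mm
M6: 133 × 188 mm
M7: 94 × 133 mm
→ matches M6.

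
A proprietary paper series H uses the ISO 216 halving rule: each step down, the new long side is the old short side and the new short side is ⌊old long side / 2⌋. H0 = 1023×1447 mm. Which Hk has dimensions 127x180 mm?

H0: 1023 × 1447 mm
H1: 723 × 1023 mm
H2: 511 × 723 mm
H3: 361 × 511 mm
H4: 255 × 361 mm
H5: 180 × 255 mm
H6: 127 × 180 mm
H7: 90 × 127 mm
→ matches H6.

H6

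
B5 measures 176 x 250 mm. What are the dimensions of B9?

B6: ⌊250/2⌋ × 176 = 125 × 176 mm
B7: ⌊176/2⌋ × 125 = 88 × 125 mm
B8: ⌊125/2⌋ × 88 = 62 × 88 mm
B9: ⌊88/2⌋ × 62 = 44 × 62 mm

44 × 62 mm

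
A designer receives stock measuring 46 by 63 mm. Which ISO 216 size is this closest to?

Aspect ratio 63/46 ≈ 1.370 (ISO target is √2 ≈ 1.414).
In the B-series (B0 = 1000 × 1414 mm): B9 = 44 × 62 mm.
Off by 3 mm total — nearest standard size.

B9 (44 × 62 mm)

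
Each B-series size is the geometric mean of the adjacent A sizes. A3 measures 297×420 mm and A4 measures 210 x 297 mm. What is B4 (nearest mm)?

250 × 353 mm

Short side: √(297 · 210) = √62370 ≈ 249.7 → 250 mm
Long side: √(420 · 297) = √124740 ≈ 353.2 → 353 mm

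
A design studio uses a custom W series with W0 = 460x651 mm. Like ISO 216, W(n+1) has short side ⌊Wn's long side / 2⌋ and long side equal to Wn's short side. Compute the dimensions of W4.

W1 = 325 × 460 mm (from W0 by 1 halving).
W2: ⌊460/2⌋ × 325 = 230 × 325 mm
W3: ⌊325/2⌋ × 230 = 162 × 230 mm
W4: ⌊230/2⌋ × 162 = 115 × 162 mm

115 × 162 mm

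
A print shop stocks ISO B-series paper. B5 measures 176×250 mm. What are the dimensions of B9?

44 × 62 mm

B6: ⌊250/2⌋ × 176 = 125 × 176 mm
B7: ⌊176/2⌋ × 125 = 88 × 125 mm
B8: ⌊125/2⌋ × 88 = 62 × 88 mm
B9: ⌊88/2⌋ × 62 = 44 × 62 mm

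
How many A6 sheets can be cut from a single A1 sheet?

32

A1 = 594 × 841 mm; A6 = 105 × 148 mm.
Each halving step doubles the count; 5 steps from A1 to A6.
2^5 = 32.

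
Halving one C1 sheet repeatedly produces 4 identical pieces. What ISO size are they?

C3

4 = 2^2, so 2 halving steps.
C1 → C2 → … → C3 after 2 steps.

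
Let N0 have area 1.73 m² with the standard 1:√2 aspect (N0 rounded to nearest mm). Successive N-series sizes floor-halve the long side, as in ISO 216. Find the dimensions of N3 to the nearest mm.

Let N0's short side be w mm. w · w√2 = 1.73 m² = 1,730,000 mm², so w ≈ 1106.0 mm and w√2 ≈ 1564.2 mm → N0 = 1106 × 1564 mm.
N1: ⌊1564/2⌋ × 1106 = 782 × 1106 mm
N2: ⌊1106/2⌋ × 782 = 553 × 782 mm
N3: ⌊782/2⌋ × 553 = 391 × 553 mm

391 × 553 mm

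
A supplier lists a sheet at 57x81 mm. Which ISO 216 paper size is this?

C8 (57 × 81 mm)

Aspect ratio 81/57 ≈ 1.421 — close to the ISO √2 ≈ 1.414.
In the C-series (envelope sizes, between A and B): C8 = 57 × 81 mm.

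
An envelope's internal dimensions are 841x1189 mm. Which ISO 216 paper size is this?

A0 (841 × 1189 mm)

Aspect ratio 1189/841 ≈ 1.414 — close to the ISO √2 ≈ 1.414.
In the A-series (A0 area = 1 m²): A0 = 841 × 1189 mm.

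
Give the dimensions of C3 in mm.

C0 = 917 × 1297 mm (C0 is the geometric mean of A0 and B0, aspect 1:√2).
C1: ⌊1297/2⌋ × 917 = 648 × 917 mm
C2: ⌊917/2⌋ × 648 = 458 × 648 mm
C3: ⌊648/2⌋ × 458 = 324 × 458 mm

324 × 458 mm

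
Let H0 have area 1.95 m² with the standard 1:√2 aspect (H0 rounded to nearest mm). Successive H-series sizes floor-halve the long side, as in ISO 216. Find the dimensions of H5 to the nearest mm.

207 × 293 mm

Let H0's short side be w mm. w · w√2 = 1.95 m² = 1,950,000 mm², so w ≈ 1174.2 mm and w√2 ≈ 1660.6 mm → H0 = 1174 × 1661 mm.
H1: ⌊1661/2⌋ × 1174 = 830 × 1174 mm
H2: ⌊1174/2⌋ × 830 = 587 × 830 mm
H3: ⌊830/2⌋ × 587 = 415 × 587 mm
H4: ⌊587/2⌋ × 415 = 293 × 415 mm
H5: ⌊415/2⌋ × 293 = 207 × 293 mm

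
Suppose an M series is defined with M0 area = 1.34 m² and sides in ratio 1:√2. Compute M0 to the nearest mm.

973 × 1377 mm

Let the short side be w mm. Then w · w√2 = 1.34 m² = 1,340,000 mm².
w² = 1,340,000/√2, so w ≈ 973.4 mm; long side = w√2 ≈ 1376.6 mm.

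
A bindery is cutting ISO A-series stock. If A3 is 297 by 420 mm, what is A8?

52 × 74 mm

A4: ⌊420/2⌋ × 297 = 210 × 297 mm
A5: ⌊297/2⌋ × 210 = 148 × 210 mm
A6: ⌊210/2⌋ × 148 = 105 × 148 mm
A7: ⌊148/2⌋ × 105 = 74 × 105 mm
A8: ⌊105/2⌋ × 74 = 52 × 74 mm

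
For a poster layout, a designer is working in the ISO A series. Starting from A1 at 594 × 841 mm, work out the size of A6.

A2: ⌊841/2⌋ × 594 = 420 × 594 mm
A3: ⌊594/2⌋ × 420 = 297 × 420 mm
A4: ⌊420/2⌋ × 297 = 210 × 297 mm
A5: ⌊297/2⌋ × 210 = 148 × 210 mm
A6: ⌊210/2⌋ × 148 = 105 × 148 mm

105 × 148 mm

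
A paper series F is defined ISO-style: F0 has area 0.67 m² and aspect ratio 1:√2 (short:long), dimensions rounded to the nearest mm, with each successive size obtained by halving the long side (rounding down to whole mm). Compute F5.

121 × 172 mm

Let F0's short side be w mm. w · w√2 = 0.67 m² = 670,000 mm², so w ≈ 688.3 mm and w√2 ≈ 973.4 mm → F0 = 688 × 973 mm.
F1: ⌊973/2⌋ × 688 = 486 × 688 mm
F2: ⌊688/2⌋ × 486 = 344 × 486 mm
F3: ⌊486/2⌋ × 344 = 243 × 344 mm
F4: ⌊344/2⌋ × 243 = 172 × 243 mm
F5: ⌊243/2⌋ × 172 = 121 × 172 mm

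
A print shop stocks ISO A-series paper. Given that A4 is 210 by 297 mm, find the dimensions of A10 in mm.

A5: ⌊297/2⌋ × 210 = 148 × 210 mm
A6: ⌊210/2⌋ × 148 = 105 × 148 mm
A7: ⌊148/2⌋ × 105 = 74 × 105 mm
A8: ⌊105/2⌋ × 74 = 52 × 74 mm
A9: ⌊74/2⌋ × 52 = 37 × 52 mm
A10: ⌊52/2⌋ × 37 = 26 × 37 mm

26 × 37 mm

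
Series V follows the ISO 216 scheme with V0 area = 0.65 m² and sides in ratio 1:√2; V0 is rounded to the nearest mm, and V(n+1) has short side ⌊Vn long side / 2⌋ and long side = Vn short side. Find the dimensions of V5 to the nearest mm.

Let V0's short side be w mm. w · w√2 = 0.65 m² = 650,000 mm², so w ≈ 678.0 mm and w√2 ≈ 958.8 mm → V0 = 678 × 959 mm.
V1: ⌊959/2⌋ × 678 = 479 × 678 mm
V2: ⌊678/2⌋ × 479 = 339 × 479 mm
V3: ⌊479/2⌋ × 339 = 239 × 339 mm
V4: ⌊339/2⌋ × 239 = 169 × 239 mm
V5: ⌊239/2⌋ × 169 = 119 × 169 mm

119 × 169 mm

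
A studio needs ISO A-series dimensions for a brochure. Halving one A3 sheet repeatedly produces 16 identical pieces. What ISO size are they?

A7

16 = 2^4, so 4 halving steps.
A3 → A4 → … → A7 after 4 steps.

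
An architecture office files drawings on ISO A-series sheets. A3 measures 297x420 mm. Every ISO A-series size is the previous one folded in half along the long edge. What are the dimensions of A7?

A4: ⌊420/2⌋ × 297 = 210 × 297 mm
A5: ⌊297/2⌋ × 210 = 148 × 210 mm
A6: ⌊210/2⌋ × 148 = 105 × 148 mm
A7: ⌊148/2⌋ × 105 = 74 × 105 mm

74 × 105 mm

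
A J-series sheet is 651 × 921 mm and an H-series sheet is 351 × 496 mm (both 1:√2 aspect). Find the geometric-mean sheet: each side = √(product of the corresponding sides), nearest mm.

478 × 676 mm

Short side: √(651 · 351) = √228501 ≈ 478.0 → 478 mm
Long side: √(921 · 496) = √456816 ≈ 675.9 → 676 mm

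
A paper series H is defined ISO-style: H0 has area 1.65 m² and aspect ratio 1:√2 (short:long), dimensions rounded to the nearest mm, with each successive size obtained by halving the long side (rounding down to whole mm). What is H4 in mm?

Let H0's short side be w mm. w · w√2 = 1.65 m² = 1,650,000 mm², so w ≈ 1080.2 mm and w√2 ≈ 1527.6 mm → H0 = 1080 × 1528 mm.
H1: ⌊1528/2⌋ × 1080 = 764 × 1080 mm
H2: ⌊1080/2⌋ × 764 = 540 × 764 mm
H3: ⌊764/2⌋ × 540 = 382 × 540 mm
H4: ⌊540/2⌋ × 382 = 270 × 382 mm

270 × 382 mm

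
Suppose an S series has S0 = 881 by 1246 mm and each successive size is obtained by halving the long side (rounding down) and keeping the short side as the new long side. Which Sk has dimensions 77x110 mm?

S0: 881 × 1246 mm
S1: 623 × 881 mm
S2: 440 × 623 mm
S3: 311 × 440 mm
S4: 220 × 311 mm
S5: 155 × 220 mm
S6: 110 × 155 mm
S7: 77 × 110 mm
S8: 55 × 77 mm
→ matches S7.

S7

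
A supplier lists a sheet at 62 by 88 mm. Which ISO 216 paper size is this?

B8 (62 × 88 mm)

Aspect ratio 88/62 ≈ 1.419 — close to the ISO √2 ≈ 1.414.
In the B-series (B0 = 1000 × 1414 mm): B8 = 62 × 88 mm.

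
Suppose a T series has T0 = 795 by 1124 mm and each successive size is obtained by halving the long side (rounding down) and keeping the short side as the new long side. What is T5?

T1: ⌊1124/2⌋ × 795 = 562 × 795 mm
T2: ⌊795/2⌋ × 562 = 397 × 562 mm
T3: ⌊562/2⌋ × 397 = 281 × 397 mm
T4: ⌊397/2⌋ × 281 = 198 × 281 mm
T5: ⌊281/2⌋ × 198 = 140 × 198 mm

140 × 198 mm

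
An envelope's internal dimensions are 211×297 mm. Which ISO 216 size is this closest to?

Aspect ratio 297/211 ≈ 1.408 — close to the ISO √2 ≈ 1.414.
In the A-series (A0 area = 1 m²): A4 = 210 × 297 mm.
Off by 1 mm total — nearest standard size.

A4 (210 × 297 mm)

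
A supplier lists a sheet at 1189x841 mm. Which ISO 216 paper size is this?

Aspect ratio 1189/841 ≈ 1.414 — close to the ISO √2 ≈ 1.414.
In the A-series (A0 area = 1 m²): A0 = 841 × 1189 mm.

A0 (841 × 1189 mm)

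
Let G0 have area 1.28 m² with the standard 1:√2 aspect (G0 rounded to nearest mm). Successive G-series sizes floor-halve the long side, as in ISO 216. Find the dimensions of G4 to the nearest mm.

Let G0's short side be w mm. w · w√2 = 1.28 m² = 1,280,000 mm², so w ≈ 951.4 mm and w√2 ≈ 1345.4 mm → G0 = 951 × 1345 mm.
G1: ⌊1345/2⌋ × 951 = 672 × 951 mm
G2: ⌊951/2⌋ × 672 = 475 × 672 mm
G3: ⌊672/2⌋ × 475 = 336 × 475 mm
G4: ⌊475/2⌋ × 336 = 237 × 336 mm

237 × 336 mm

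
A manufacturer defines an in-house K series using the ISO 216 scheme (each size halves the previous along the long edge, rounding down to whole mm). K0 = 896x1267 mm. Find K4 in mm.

224 × 316 mm

K1: ⌊1267/2⌋ × 896 = 633 × 896 mm
K2: ⌊896/2⌋ × 633 = 448 × 633 mm
K3: ⌊633/2⌋ × 448 = 316 × 448 mm
K4: ⌊448/2⌋ × 316 = 224 × 316 mm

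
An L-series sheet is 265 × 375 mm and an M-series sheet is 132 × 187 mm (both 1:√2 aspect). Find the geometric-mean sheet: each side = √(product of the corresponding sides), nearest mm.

187 × 265 mm

Short side: √(265 · 132) = √34980 ≈ 187.0 → 187 mm
Long side: √(375 · 187) = √70125 ≈ 264.8 → 265 mm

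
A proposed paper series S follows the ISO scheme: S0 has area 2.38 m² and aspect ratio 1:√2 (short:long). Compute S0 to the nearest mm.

Let the short side be w mm. Then w · w√2 = 2.38 m² = 2,380,000 mm².
w² = 2,380,000/√2, so w ≈ 1297.3 mm; long side = w√2 ≈ 1834.6 mm.

1297 × 1835 mm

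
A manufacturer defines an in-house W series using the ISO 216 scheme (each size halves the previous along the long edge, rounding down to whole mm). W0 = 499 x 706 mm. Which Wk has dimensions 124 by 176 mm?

W0: 499 × 706 mm
W1: 353 × 499 mm
W2: 249 × 353 mm
W3: 176 × 249 mm
W4: 124 × 176 mm
W5: 88 × 124 mm
→ matches W4.

W4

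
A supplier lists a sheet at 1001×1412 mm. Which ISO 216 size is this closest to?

B0 (1000 × 1414 mm)

Aspect ratio 1412/1001 ≈ 1.411 — close to the ISO √2 ≈ 1.414.
In the B-series (B0 = 1000 × 1414 mm): B0 = 1000 × 1414 mm.
Off by 3 mm total — nearest standard size.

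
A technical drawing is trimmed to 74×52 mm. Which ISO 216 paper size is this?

A8 (52 × 74 mm)

Aspect ratio 74/52 ≈ 1.423 — close to the ISO √2 ≈ 1.414.
In the A-series (A0 area = 1 m²): A8 = 52 × 74 mm.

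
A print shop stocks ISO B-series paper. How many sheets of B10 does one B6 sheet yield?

Each ISO step halves the sheet: 1 × B6 → 2 × B7 → 4 × B8 → 8 × B9 → …
From B6 to B10 is 4 halving steps: 2^4 = 16.

16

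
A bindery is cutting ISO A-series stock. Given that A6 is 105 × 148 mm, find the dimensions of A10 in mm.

26 × 37 mm

A7: ⌊148/2⌋ × 105 = 74 × 105 mm
A8: ⌊105/2⌋ × 74 = 52 × 74 mm
A9: ⌊74/2⌋ × 52 = 37 × 52 mm
A10: ⌊52/2⌋ × 37 = 26 × 37 mm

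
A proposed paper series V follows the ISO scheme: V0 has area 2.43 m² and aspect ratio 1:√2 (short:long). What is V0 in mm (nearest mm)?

Let the short side be w mm. Then w · w√2 = 2.43 m² = 2,430,000 mm².
w² = 2,430,000/√2, so w ≈ 1310.8 mm; long side = w√2 ≈ 1853.8 mm.

1311 × 1854 mm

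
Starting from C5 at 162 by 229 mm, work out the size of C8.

C6: ⌊229/2⌋ × 162 = 114 × 162 mm
C7: ⌊162/2⌋ × 114 = 81 × 114 mm
C8: ⌊114/2⌋ × 81 = 57 × 81 mm

57 × 81 mm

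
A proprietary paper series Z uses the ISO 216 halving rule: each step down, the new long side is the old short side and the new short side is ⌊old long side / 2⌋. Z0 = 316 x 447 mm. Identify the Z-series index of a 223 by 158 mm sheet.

Z2

Z0: 316 × 447 mm
Z1: 223 × 316 mm
Z2: 158 × 223 mm
Z3: 111 × 158 mm
→ matches Z2.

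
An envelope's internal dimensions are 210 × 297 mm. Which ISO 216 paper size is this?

A4 (210 × 297 mm)

Aspect ratio 297/210 ≈ 1.414 — close to the ISO √2 ≈ 1.414.
In the A-series (A0 area = 1 m²): A4 = 210 × 297 mm.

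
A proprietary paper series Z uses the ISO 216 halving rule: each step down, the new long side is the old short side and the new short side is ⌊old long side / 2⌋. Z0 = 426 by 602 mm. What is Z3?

Z1: ⌊602/2⌋ × 426 = 301 × 426 mm
Z2: ⌊426/2⌋ × 301 = 213 × 301 mm
Z3: ⌊301/2⌋ × 213 = 150 × 213 mm

150 × 213 mm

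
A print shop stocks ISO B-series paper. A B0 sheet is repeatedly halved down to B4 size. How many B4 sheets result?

16

Each ISO step halves the sheet: 1 × B0 → 2 × B1 → 4 × B2 → 8 × B3 → …
From B0 to B4 is 4 halving steps: 2^4 = 16.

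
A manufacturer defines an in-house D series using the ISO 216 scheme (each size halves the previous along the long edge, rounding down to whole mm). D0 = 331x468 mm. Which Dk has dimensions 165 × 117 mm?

D3

D0: 331 × 468 mm
D1: 234 × 331 mm
D2: 165 × 234 mm
D3: 117 × 165 mm
D4: 82 × 117 mm
→ matches D3.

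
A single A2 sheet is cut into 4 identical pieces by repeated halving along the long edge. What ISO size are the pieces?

4 = 2^2, so 2 halving steps.
A2 → A3 → … → A4 after 2 steps.

A4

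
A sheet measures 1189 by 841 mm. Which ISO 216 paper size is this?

Aspect ratio 1189/841 ≈ 1.414 — close to the ISO √2 ≈ 1.414.
In the A-series (A0 area = 1 m²): A0 = 841 × 1189 mm.

A0 (841 × 1189 mm)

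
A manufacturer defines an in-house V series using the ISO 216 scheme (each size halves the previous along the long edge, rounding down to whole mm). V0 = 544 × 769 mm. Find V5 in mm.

V1: ⌊769/2⌋ × 544 = 384 × 544 mm
V2: ⌊544/2⌋ × 384 = 272 × 384 mm
V3: ⌊384/2⌋ × 272 = 192 × 272 mm
V4: ⌊272/2⌋ × 192 = 136 × 192 mm
V5: ⌊192/2⌋ × 136 = 96 × 136 mm

96 × 136 mm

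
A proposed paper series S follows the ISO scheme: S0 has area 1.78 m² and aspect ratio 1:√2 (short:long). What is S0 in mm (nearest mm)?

1122 × 1587 mm

Let the short side be w mm. Then w · w√2 = 1.78 m² = 1,780,000 mm².
w² = 1,780,000/√2, so w ≈ 1121.9 mm; long side = w√2 ≈ 1586.6 mm.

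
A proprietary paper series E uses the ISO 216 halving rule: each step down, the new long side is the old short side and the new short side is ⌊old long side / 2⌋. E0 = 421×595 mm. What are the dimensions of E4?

105 × 148 mm

E1: ⌊595/2⌋ × 421 = 297 × 421 mm
E2: ⌊421/2⌋ × 297 = 210 × 297 mm
E3: ⌊297/2⌋ × 210 = 148 × 210 mm
E4: ⌊210/2⌋ × 148 = 105 × 148 mm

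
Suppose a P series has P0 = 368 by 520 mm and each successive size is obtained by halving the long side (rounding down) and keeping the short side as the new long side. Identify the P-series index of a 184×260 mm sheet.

P2

P0: 368 × 520 mm
P1: 260 × 368 mm
P2: 184 × 260 mm
P3: 130 × 184 mm
→ matches P2.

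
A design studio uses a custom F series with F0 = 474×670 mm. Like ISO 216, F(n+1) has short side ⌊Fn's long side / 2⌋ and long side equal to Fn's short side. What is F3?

F1: ⌊670/2⌋ × 474 = 335 × 474 mm
F2: ⌊474/2⌋ × 335 = 237 × 335 mm
F3: ⌊335/2⌋ × 237 = 167 × 237 mm

167 × 237 mm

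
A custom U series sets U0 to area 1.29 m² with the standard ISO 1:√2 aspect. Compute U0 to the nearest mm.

955 × 1351 mm

Let the short side be w mm. Then w · w√2 = 1.29 m² = 1,290,000 mm².
w² = 1,290,000/√2, so w ≈ 955.1 mm; long side = w√2 ≈ 1350.7 mm.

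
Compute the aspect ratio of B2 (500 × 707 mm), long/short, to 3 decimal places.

1.414

707 / 500 = 1.414
Matches √2 ≈ 1.414 — the ISO 216 defining ratio.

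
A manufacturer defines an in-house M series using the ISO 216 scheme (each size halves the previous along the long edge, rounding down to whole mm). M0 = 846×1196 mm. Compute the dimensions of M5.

149 × 211 mm

M1: ⌊1196/2⌋ × 846 = 598 × 846 mm
M2: ⌊846/2⌋ × 598 = 423 × 598 mm
M3: ⌊598/2⌋ × 423 = 299 × 423 mm
M4: ⌊423/2⌋ × 299 = 211 × 299 mm
M5: ⌊299/2⌋ × 211 = 149 × 211 mm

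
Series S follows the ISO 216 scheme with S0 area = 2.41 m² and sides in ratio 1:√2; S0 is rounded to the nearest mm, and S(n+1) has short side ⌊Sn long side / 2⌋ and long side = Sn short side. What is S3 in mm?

461 × 652 mm

Let S0's short side be w mm. w · w√2 = 2.41 m² = 2,410,000 mm², so w ≈ 1305.4 mm and w√2 ≈ 1846.1 mm → S0 = 1305 × 1846 mm.
S1: ⌊1846/2⌋ × 1305 = 923 × 1305 mm
S2: ⌊1305/2⌋ × 923 = 652 × 923 mm
S3: ⌊923/2⌋ × 652 = 461 × 652 mm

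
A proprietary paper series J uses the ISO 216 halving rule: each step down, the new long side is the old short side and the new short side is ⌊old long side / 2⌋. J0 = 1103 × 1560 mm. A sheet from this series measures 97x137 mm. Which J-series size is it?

J0: 1103 × 1560 mm
J1: 780 × 1103 mm
J2: 551 × 780 mm
J3: 390 × 551 mm
J4: 275 × 390 mm
J5: 195 × 275 mm
J6: 137 × 195 mm
J7: 97 × 137 mm
J8: 68 × 97 mm
→ matches J7.

J7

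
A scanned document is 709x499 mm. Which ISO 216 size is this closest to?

Aspect ratio 709/499 ≈ 1.421 — close to the ISO √2 ≈ 1.414.
In the B-series (B0 = 1000 × 1414 mm): B2 = 500 × 707 mm.
Off by 3 mm total — nearest standard size.

B2 (500 × 707 mm)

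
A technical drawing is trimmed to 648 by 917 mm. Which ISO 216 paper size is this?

C1 (648 × 917 mm)

Aspect ratio 917/648 ≈ 1.415 — close to the ISO √2 ≈ 1.414.
In the C-series (envelope sizes, between A and B): C1 = 648 × 917 mm.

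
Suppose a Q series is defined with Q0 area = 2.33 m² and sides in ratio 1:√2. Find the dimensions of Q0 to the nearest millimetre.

Let the short side be w mm. Then w · w√2 = 2.33 m² = 2,330,000 mm².
w² = 2,330,000/√2, so w ≈ 1283.6 mm; long side = w√2 ≈ 1815.2 mm.

1284 × 1815 mm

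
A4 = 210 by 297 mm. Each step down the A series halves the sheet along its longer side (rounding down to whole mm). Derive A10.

A5: ⌊297/2⌋ × 210 = 148 × 210 mm
A6: ⌊210/2⌋ × 148 = 105 × 148 mm
A7: ⌊148/2⌋ × 105 = 74 × 105 mm
A8: ⌊105/2⌋ × 74 = 52 × 74 mm
A9: ⌊74/2⌋ × 52 = 37 × 52 mm
A10: ⌊52/2⌋ × 37 = 26 × 37 mm

26 × 37 mm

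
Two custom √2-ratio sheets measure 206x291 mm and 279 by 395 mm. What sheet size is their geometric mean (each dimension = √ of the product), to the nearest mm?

240 × 339 mm

Short side: √(206 · 279) = √57474 ≈ 239.7 → 240 mm
Long side: √(291 · 395) = √114945 ≈ 339.0 → 339 mm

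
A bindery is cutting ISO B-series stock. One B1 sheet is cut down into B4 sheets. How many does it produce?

Each ISO step halves the sheet: 1 × B1 → 2 × B2 → 4 × B3 → 8 × B4
From B1 to B4 is 3 halving steps: 2^3 = 8.

8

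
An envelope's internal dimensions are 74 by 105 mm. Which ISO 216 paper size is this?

A7 (74 × 105 mm)

Aspect ratio 105/74 ≈ 1.419 — close to the ISO √2 ≈ 1.414.
In the A-series (A0 area = 1 m²): A7 = 74 × 105 mm.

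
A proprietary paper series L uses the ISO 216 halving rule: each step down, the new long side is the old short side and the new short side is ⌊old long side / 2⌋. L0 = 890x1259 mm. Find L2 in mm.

L1: ⌊1259/2⌋ × 890 = 629 × 890 mm
L2: ⌊890/2⌋ × 629 = 445 × 629 mm

445 × 629 mm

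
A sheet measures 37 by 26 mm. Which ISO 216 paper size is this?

A10 (26 × 37 mm)

Aspect ratio 37/26 ≈ 1.423 — close to the ISO √2 ≈ 1.414.
In the A-series (A0 area = 1 m²): A10 = 26 × 37 mm.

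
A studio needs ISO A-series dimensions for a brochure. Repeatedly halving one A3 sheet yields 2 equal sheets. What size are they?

2 = 2^1, so 1 halving step.
A3 → A4 → … → A4 after 1 step.

A4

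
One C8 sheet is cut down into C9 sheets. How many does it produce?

2

C8 = 57 × 81 mm; C9 = 40 × 57 mm.
Each halving step doubles the count; 1 step from C8 to C9.
2^1 = 2.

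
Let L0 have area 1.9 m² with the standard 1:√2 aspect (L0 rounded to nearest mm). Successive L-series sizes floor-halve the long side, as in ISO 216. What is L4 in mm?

289 × 409 mm

Let L0's short side be w mm. w · w√2 = 1.9 m² = 1,900,000 mm², so w ≈ 1159.1 mm and w√2 ≈ 1639.2 mm → L0 = 1159 × 1639 mm.
L1: ⌊1639/2⌋ × 1159 = 819 × 1159 mm
L2: ⌊1159/2⌋ × 819 = 579 × 819 mm
L3: ⌊819/2⌋ × 579 = 409 × 579 mm
L4: ⌊579/2⌋ × 409 = 289 × 409 mm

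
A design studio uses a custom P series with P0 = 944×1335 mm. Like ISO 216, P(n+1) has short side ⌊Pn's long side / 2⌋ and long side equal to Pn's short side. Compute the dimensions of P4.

236 × 333 mm

P1 = 667 × 944 mm (from P0 by 1 halving).
P2: ⌊944/2⌋ × 667 = 472 × 667 mm
P3: ⌊667/2⌋ × 472 = 333 × 472 mm
P4: ⌊472/2⌋ × 333 = 236 × 333 mm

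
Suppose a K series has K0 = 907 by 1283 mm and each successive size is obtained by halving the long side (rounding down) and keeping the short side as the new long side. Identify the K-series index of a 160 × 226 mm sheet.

K5

K0: 907 × 1283 mm
K1: 641 × 907 mm
K2: 453 × 641 mm
K3: 320 × 453 mm
K4: 226 × 320 mm
K5: 160 × 226 mm
K6: 113 × 160 mm
→ matches K5.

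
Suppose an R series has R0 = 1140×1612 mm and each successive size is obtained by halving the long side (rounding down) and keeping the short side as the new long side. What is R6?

142 × 201 mm

R1: ⌊1612/2⌋ × 1140 = 806 × 1140 mm
R2: ⌊1140/2⌋ × 806 = 570 × 806 mm
R3: ⌊806/2⌋ × 570 = 403 × 570 mm
R4: ⌊570/2⌋ × 403 = 285 × 403 mm
R5: ⌊403/2⌋ × 285 = 201 × 285 mm
R6: ⌊285/2⌋ × 201 = 142 × 201 mm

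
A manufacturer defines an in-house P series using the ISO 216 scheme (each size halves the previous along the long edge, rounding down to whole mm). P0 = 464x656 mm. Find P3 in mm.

164 × 232 mm

P1: ⌊656/2⌋ × 464 = 328 × 464 mm
P2: ⌊464/2⌋ × 328 = 232 × 328 mm
P3: ⌊328/2⌋ × 232 = 164 × 232 mm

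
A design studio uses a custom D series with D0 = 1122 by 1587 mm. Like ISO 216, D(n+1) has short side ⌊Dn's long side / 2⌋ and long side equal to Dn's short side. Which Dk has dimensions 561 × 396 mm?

D3

D0: 1122 × 1587 mm
D1: 793 × 1122 mm
D2: 561 × 793 mm
D3: 396 × 561 mm
D4: 280 × 396 mm
→ matches D3.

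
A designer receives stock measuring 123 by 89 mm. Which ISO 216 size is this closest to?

B7 (88 × 125 mm)

Aspect ratio 123/89 ≈ 1.382 (ISO target is √2 ≈ 1.414).
In the B-series (B0 = 1000 × 1414 mm): B7 = 88 × 125 mm.
Off by 3 mm total — nearest standard size.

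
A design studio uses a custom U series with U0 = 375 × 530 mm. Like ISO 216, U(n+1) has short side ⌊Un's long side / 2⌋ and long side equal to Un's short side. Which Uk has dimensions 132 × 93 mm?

U0: 375 × 530 mm
U1: 265 × 375 mm
U2: 187 × 265 mm
U3: 132 × 187 mm
U4: 93 × 132 mm
U5: 66 × 93 mm
→ matches U4.

U4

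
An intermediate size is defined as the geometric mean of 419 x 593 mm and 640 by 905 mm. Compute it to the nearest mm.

Short side: √(419 · 640) = √268160 ≈ 517.8 → 518 mm
Long side: √(593 · 905) = √536665 ≈ 732.6 → 733 mm

518 × 733 mm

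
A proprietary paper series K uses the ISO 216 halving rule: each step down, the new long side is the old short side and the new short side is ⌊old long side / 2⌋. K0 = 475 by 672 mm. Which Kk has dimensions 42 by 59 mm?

K7

K0: 475 × 672 mm
K1: 336 × 475 mm
K2: 237 × 336 mm
K3: 168 × 237 mm
K4: 118 × 168 mm
K5: 84 × 118 mm
K6: 59 × 84 mm
K7: 42 × 59 mm
K8: 29 × 42 mm
→ matches K7.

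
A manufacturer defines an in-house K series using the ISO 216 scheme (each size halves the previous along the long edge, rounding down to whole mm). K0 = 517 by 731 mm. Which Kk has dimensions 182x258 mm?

K3

K0: 517 × 731 mm
K1: 365 × 517 mm
K2: 258 × 365 mm
K3: 182 × 258 mm
K4: 129 × 182 mm
→ matches K3.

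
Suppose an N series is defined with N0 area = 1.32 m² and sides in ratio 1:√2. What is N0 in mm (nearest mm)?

Let the short side be w mm. Then w · w√2 = 1.32 m² = 1,320,000 mm².
w² = 1,320,000/√2, so w ≈ 966.1 mm; long side = w√2 ≈ 1366.3 mm.

966 × 1366 mm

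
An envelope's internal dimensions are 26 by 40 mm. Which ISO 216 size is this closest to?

Aspect ratio 40/26 ≈ 1.538 (ISO target is √2 ≈ 1.414).
In the C-series (envelope sizes, between A and B): C10 = 28 × 40 mm.
Off by 2 mm total — nearest standard size.

C10 (28 × 40 mm)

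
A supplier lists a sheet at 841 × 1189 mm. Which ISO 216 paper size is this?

Aspect ratio 1189/841 ≈ 1.414 — close to the ISO √2 ≈ 1.414.
In the A-series (A0 area = 1 m²): A0 = 841 × 1189 mm.

A0 (841 × 1189 mm)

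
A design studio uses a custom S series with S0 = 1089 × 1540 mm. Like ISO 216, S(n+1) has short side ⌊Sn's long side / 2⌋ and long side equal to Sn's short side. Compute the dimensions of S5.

S1: ⌊1540/2⌋ × 1089 = 770 × 1089 mm
S2: ⌊1089/2⌋ × 770 = 544 × 770 mm
S3: ⌊770/2⌋ × 544 = 385 × 544 mm
S4: ⌊544/2⌋ × 385 = 272 × 385 mm
S5: ⌊385/2⌋ × 272 = 192 × 272 mm

192 × 272 mm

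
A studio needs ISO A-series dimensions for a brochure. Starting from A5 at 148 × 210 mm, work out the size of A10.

26 × 37 mm

A6: ⌊210/2⌋ × 148 = 105 × 148 mm
A7: ⌊148/2⌋ × 105 = 74 × 105 mm
A8: ⌊105/2⌋ × 74 = 52 × 74 mm
A9: ⌊74/2⌋ × 52 = 37 × 52 mm
A10: ⌊52/2⌋ × 37 = 26 × 37 mm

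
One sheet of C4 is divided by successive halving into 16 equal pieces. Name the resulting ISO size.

C8

16 = 2^4, so 4 halving steps.
C4 → C5 → … → C8 after 4 steps.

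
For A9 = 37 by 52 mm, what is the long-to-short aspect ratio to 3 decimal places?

52 / 37 = 1.405
ISO 216 targets √2 ≈ 1.414; the -0.009 deviation is from mm rounding.

1.405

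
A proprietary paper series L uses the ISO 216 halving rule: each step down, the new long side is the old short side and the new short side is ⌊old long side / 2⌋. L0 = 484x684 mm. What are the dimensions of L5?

L1: ⌊684/2⌋ × 484 = 342 × 484 mm
L2: ⌊484/2⌋ × 342 = 242 × 342 mm
L3: ⌊342/2⌋ × 242 = 171 × 242 mm
L4: ⌊242/2⌋ × 171 = 121 × 171 mm
L5: ⌊171/2⌋ × 121 = 85 × 121 mm

85 × 121 mm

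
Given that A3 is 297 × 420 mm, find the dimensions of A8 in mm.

52 × 74 mm

A4: ⌊420/2⌋ × 297 = 210 × 297 mm
A5: ⌊297/2⌋ × 210 = 148 × 210 mm
A6: ⌊210/2⌋ × 148 = 105 × 148 mm
A7: ⌊148/2⌋ × 105 = 74 × 105 mm
A8: ⌊105/2⌋ × 74 = 52 × 74 mm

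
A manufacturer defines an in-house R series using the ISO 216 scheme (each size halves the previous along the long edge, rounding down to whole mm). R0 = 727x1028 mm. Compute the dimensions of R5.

128 × 181 mm

R1: ⌊1028/2⌋ × 727 = 514 × 727 mm
R2: ⌊727/2⌋ × 514 = 363 × 514 mm
R3: ⌊514/2⌋ × 363 = 257 × 363 mm
R4: ⌊363/2⌋ × 257 = 181 × 257 mm
R5: ⌊257/2⌋ × 181 = 128 × 181 mm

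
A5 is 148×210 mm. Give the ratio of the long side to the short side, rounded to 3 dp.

1.419

210 / 148 = 1.419
ISO 216 targets √2 ≈ 1.414; the +0.005 deviation is from mm rounding.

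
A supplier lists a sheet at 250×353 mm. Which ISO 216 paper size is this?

B4 (250 × 353 mm)

Aspect ratio 353/250 ≈ 1.412 — close to the ISO √2 ≈ 1.414.
In the B-series (B0 = 1000 × 1414 mm): B4 = 250 × 353 mm.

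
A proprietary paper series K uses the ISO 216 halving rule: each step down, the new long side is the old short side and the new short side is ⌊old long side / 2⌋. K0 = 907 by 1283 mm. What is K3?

K1: ⌊1283/2⌋ × 907 = 641 × 907 mm
K2: ⌊907/2⌋ × 641 = 453 × 641 mm
K3: ⌊641/2⌋ × 453 = 320 × 453 mm

320 × 453 mm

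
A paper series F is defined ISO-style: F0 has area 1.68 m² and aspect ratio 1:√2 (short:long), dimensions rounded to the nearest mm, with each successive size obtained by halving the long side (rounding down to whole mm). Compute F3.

Let F0's short side be w mm. w · w√2 = 1.68 m² = 1,680,000 mm², so w ≈ 1089.9 mm and w√2 ≈ 1541.4 mm → F0 = 1090 × 1541 mm.
F1: ⌊1541/2⌋ × 1090 = 770 × 1090 mm
F2: ⌊1090/2⌋ × 770 = 545 × 770 mm
F3: ⌊770/2⌋ × 545 = 385 × 545 mm

385 × 545 mm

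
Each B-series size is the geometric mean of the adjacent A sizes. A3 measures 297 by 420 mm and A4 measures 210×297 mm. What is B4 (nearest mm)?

Short side: √(297 · 210) = √62370 ≈ 249.7 → 250 mm
Long side: √(420 · 297) = √124740 ≈ 353.2 → 353 mm

250 × 353 mm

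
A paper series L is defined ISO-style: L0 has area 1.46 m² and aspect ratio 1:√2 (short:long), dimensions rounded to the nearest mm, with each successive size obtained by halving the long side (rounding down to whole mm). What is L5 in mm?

Let L0's short side be w mm. w · w√2 = 1.46 m² = 1,460,000 mm², so w ≈ 1016.1 mm and w√2 ≈ 1436.9 mm → L0 = 1016 × 1437 mm.
L1: ⌊1437/2⌋ × 1016 = 718 × 1016 mm
L2: ⌊1016/2⌋ × 718 = 508 × 718 mm
L3: ⌊718/2⌋ × 508 = 359 × 508 mm
L4: ⌊508/2⌋ × 359 = 254 × 359 mm
L5: ⌊359/2⌋ × 254 = 179 × 254 mm

179 × 254 mm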